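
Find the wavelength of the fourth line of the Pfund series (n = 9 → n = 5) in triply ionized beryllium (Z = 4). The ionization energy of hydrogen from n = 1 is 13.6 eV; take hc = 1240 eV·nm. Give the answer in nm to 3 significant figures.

206 nm

The Pfund series terminates on n_f = 5; the fourth line has n_i = 5+4 = 9.
ΔE = 217.6 × (1/5² − 1/9²) = 6.018 eV.
λ = 1240 / 6.018 = 206 nm.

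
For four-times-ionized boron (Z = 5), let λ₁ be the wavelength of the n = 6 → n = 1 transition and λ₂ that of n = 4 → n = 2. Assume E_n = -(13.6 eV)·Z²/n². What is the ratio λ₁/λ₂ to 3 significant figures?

0.193

λ ∝ 1/ΔE ∝ 1/(1/n_f² − 1/n_i²), and the Z² and hc factors cancel in the ratio.
λ₁/λ₂ = (1/2² − 1/4²)/(1/1² − 1/6²) = 0.1875/0.9722 = 0.193.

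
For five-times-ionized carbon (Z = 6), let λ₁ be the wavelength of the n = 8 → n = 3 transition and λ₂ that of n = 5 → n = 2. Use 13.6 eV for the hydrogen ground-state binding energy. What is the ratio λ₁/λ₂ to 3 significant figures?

2.20

λ ∝ 1/ΔE ∝ 1/(1/n_f² − 1/n_i²), and the Z² and hc factors cancel in the ratio.
λ₁/λ₂ = (1/2² − 1/5²)/(1/3² − 1/8²) = 0.2100/0.09549 = 2.20.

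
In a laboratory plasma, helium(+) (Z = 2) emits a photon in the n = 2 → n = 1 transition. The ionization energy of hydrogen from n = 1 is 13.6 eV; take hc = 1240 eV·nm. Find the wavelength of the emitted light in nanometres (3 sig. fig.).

For Z = 2 the level energies scale as Z², so the effective Rydberg energy is 13.6 × 4 = 54.40 eV.
ΔE = 54.40 × (1/1² − 1/2²) = 54.40 × 0.7500 = 40.80 eV.
λ = hc/ΔE = 1240 / 40.80 = 30.4 nm.

30.4 nm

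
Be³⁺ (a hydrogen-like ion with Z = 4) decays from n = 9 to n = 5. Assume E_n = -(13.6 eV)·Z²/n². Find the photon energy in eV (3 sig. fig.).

The Bohr energies scale as Z², so for Z = 4: E_n = −217.6/n² eV.
E_9 = −217.6/81 = −2.686 eV and E_5 = −217.6/25 = −8.704 eV.
The photon energy is |E_9 − E_5| = 6.02 eV.

6.02 eV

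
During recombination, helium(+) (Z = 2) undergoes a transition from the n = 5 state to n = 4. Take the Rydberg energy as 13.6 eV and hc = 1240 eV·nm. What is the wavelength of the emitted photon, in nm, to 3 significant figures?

1010 nm

For Z = 2 the level energies scale as Z², so the effective Rydberg energy is 13.6 × 4 = 54.40 eV.
ΔE = 54.40 × (1/4² − 1/5²) = 54.40 × 0.02250 = 1.224 eV.
λ = hc/ΔE = 1240 / 1.224 = 1010 nm.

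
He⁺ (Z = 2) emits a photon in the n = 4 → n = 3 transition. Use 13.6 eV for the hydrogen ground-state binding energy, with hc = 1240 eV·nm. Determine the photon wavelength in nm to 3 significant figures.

For Z = 2 the level energies scale as Z², so the effective Rydberg energy is 13.6 × 4 = 54.40 eV.
ΔE = 54.40 × (1/3² − 1/4²) = 54.40 × 0.04861 = 2.644 eV.
λ = hc/ΔE = 1240 / 2.644 = 469 nm.

469 nm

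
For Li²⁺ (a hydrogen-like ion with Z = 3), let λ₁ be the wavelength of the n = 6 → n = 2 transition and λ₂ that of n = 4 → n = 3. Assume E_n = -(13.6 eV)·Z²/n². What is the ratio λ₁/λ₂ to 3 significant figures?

0.219

λ ∝ 1/ΔE ∝ 1/(1/n_f² − 1/n_i²), and the Z² and hc factors cancel in the ratio.
λ₁/λ₂ = (1/3² − 1/4²)/(1/2² − 1/6²) = 0.04861/0.2222 = 0.219.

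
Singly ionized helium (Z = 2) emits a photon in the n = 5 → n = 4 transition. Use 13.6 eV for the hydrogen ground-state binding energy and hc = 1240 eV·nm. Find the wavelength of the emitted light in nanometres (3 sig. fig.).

1010 nm

For Z = 2 the level energies scale as Z², so the effective Rydberg energy is 13.6 × 4 = 54.40 eV.
ΔE = 54.40 × (1/4² − 1/5²) = 54.40 × 0.02250 = 1.224 eV.
λ = hc/ΔE = 1240 / 1.224 = 1010 nm.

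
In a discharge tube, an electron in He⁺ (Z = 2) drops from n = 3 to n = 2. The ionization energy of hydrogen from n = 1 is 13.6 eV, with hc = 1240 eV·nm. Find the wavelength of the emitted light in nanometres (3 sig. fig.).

164 nm

For Z = 2 the level energies scale as Z², so the effective Rydberg energy is 13.6 × 4 = 54.40 eV.
ΔE = 54.40 × (1/2² − 1/3²) = 54.40 × 0.1389 = 7.556 eV.
λ = hc/ΔE = 1240 / 7.556 = 164 nm.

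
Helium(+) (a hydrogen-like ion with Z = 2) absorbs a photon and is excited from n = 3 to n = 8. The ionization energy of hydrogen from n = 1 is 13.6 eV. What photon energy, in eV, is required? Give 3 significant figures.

The Bohr energies scale as Z², so for Z = 2: E_n = −54.40/n² eV.
E_8 = −54.40/64 = −0.8500 eV and E_3 = −54.40/9 = −6.044 eV.
The photon energy is |E_8 − E_3| = 5.19 eV.

5.19 eV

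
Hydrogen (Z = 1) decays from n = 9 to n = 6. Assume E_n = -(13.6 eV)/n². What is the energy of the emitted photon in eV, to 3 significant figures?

E_9 = −13.60/81 = −0.1679 eV and E_6 = −13.60/36 = −0.3778 eV.
The photon energy is |E_9 − E_6| = 0.210 eV.

0.210 eV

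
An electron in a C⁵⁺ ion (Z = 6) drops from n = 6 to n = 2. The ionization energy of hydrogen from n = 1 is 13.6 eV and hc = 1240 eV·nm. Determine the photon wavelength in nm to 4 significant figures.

For Z = 6 the level energies scale as Z², so the effective Rydberg energy is 13.6 × 36 = 489.6 eV.
ΔE = 489.6 × (1/2² − 1/6²) = 489.6 × 0.2222 = 108.8 eV.
λ = hc/ΔE = 1240 / 108.8 = 11.40 nm.

11.40 nm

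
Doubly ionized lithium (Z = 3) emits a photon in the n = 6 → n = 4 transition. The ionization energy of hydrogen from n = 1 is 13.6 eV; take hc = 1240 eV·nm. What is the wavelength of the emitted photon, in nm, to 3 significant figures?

For Z = 3 the level energies scale as Z², so the effective Rydberg energy is 13.6 × 9 = 122.4 eV.
ΔE = 122.4 × (1/4² − 1/6²) = 122.4 × 0.03472 = 4.250 eV.
λ = hc/ΔE = 1240 / 4.250 = 292 nm.

292 nm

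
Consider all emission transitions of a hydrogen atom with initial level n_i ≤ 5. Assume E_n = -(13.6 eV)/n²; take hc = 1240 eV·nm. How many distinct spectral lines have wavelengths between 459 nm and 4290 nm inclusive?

Enumerate all n_i → n_f pairs with 1 ≤ n_f < n_i ≤ 5 and compute λ = 1240 / [13.6·1·(1/n_f² − 1/n_i²)].
Lines falling in [459, 4290] nm: 4→2 (486.3 nm), 3→2 (656.5 nm), 5→3 (1282 nm), 4→3 (1876 nm), 5→4 (4052 nm).

5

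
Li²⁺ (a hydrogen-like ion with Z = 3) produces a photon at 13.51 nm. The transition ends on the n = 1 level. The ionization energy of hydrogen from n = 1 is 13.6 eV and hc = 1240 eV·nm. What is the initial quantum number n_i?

The photon energy is ΔE = hc/λ = 1240 / 13.51 = 91.78 eV.
With Z = 3, ΔE = 122.4 × (1/n_f² − 1/n_i²), so 1/n_f² − 1/n_i² = 0.7499.
With n_f = 1: 1/n_i² = 1/1 − 0.7499 = 0.2501, so n_i ≈ 2.00.

n_i = 2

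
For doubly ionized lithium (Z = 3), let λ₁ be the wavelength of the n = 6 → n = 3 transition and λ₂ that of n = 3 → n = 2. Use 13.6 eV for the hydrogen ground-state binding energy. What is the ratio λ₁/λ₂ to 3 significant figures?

1.67

λ ∝ 1/ΔE ∝ 1/(1/n_f² − 1/n_i²), and the Z² and hc factors cancel in the ratio.
λ₁/λ₂ = (1/2² − 1/3²)/(1/3² − 1/6²) = 0.1389/0.08333 = 1.67.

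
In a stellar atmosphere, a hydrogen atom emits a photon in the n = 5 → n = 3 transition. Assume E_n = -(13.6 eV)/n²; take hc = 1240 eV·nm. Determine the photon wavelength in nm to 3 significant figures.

1280 nm

ΔE = 13.60 × (1/3² − 1/5²) = 13.60 × 0.07111 = 0.9671 eV.
λ = hc/ΔE = 1240 / 0.9671 = 1280 nm.
This line belongs to the Paschen series.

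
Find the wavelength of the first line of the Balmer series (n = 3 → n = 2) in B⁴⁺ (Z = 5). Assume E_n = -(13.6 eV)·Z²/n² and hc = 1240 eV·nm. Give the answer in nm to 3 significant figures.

The Balmer series terminates on n_f = 2; the first line has n_i = 2+1 = 3.
ΔE = 340.0 × (1/2² − 1/3²) = 47.22 eV.
λ = 1240 / 47.22 = 26.3 nm.

26.3 nm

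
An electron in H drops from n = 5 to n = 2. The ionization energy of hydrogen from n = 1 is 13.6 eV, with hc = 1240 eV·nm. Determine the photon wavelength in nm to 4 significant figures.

ΔE = 13.60 × (1/2² − 1/5²) = 13.60 × 0.2100 = 2.856 eV.
λ = hc/ΔE = 1240 / 2.856 = 434.2 nm.
This line belongs to the Balmer series.

434.2 nm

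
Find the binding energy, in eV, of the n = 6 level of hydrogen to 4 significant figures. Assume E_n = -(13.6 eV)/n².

0.3778 eV

E_6 = −13.60/36 = −0.3778 eV, so ionization (to E = 0) requires 0.3778 eV.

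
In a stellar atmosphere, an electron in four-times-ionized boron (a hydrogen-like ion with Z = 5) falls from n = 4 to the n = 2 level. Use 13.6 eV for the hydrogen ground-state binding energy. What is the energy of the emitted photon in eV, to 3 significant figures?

63.8 eV

The Bohr energies scale as Z², so for Z = 5: E_n = −340.0/n² eV.
E_4 = −340.0/16 = −21.25 eV and E_2 = −340.0/4 = −85.00 eV.
The photon energy is |E_4 − E_2| = 63.8 eV.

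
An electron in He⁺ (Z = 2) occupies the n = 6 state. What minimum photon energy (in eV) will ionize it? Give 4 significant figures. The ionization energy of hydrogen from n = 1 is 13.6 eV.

1.511 eV

E_n = −13.6 Z²/n² = −54.40/n² eV for Z = 2.
E_6 = −54.40/36 = −1.511 eV, so ionization (to E = 0) requires 1.511 eV.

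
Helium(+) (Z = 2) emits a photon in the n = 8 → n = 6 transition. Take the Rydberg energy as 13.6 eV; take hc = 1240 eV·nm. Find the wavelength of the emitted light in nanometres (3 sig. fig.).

For Z = 2 the level energies scale as Z², so the effective Rydberg energy is 13.6 × 4 = 54.40 eV.
ΔE = 54.40 × (1/6² − 1/8²) = 54.40 × 0.01215 = 0.6611 eV.
λ = hc/ΔE = 1240 / 0.6611 = 1880 nm.

1880 nm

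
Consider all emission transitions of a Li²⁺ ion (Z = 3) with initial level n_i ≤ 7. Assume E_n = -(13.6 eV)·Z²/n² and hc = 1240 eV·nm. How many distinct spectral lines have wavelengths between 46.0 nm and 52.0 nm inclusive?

1

Enumerate all n_i → n_f pairs with 1 ≤ n_f < n_i ≤ 7 and compute λ = 1240 / [13.6·9·(1/n_f² − 1/n_i²)].
Lines falling in [46.0, 52.0] nm: 5→2 (48.24 nm).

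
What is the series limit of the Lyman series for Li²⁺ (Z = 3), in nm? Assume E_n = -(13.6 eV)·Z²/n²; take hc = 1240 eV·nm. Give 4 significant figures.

10.13 nm

The Lyman series has lower level n_f = 1; the series limit corresponds to n_i → ∞.
ΔE_max = 13.6 × 9 / 1² = 122.4 eV.
λ_min = 1240 / 122.4 = 10.13 nm.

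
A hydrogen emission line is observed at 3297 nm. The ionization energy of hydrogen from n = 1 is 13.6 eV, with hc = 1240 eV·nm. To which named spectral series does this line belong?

Pfund

ΔE = 1240/3297 = 0.3761 eV.
This matches 13.6 × (1/5² − 1/9²), so n_f = 5: the Pfund series.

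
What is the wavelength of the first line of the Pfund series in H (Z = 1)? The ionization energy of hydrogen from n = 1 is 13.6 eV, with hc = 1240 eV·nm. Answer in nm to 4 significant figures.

7460 nm

The Pfund series terminates on n_f = 5; the first line has n_i = 5+1 = 6.
ΔE = 13.60 × (1/5² − 1/6²) = 0.1662 eV.
λ = 1240 / 0.1662 = 7460 nm.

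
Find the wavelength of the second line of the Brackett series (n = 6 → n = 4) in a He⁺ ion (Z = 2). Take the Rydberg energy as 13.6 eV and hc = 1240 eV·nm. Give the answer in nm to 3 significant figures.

656 nm

The Brackett series terminates on n_f = 4; the second line has n_i = 4+2 = 6.
ΔE = 54.40 × (1/4² − 1/6²) = 1.889 eV.
λ = 1240 / 1.889 = 656 nm.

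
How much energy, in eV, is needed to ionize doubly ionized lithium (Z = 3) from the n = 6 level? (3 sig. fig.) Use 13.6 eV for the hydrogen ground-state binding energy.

3.40 eV

E_n = −13.6 Z²/n² = −122.4/n² eV for Z = 3.
E_6 = −122.4/36 = −3.40 eV, so ionization (to E = 0) requires 3.40 eV.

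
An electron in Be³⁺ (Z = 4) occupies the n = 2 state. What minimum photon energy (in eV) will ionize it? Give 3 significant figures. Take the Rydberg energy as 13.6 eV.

54.4 eV

E_n = −13.6 Z²/n² = −217.6/n² eV for Z = 4.
E_2 = −217.6/4 = −54.4 eV, so ionization (to E = 0) requires 54.4 eV.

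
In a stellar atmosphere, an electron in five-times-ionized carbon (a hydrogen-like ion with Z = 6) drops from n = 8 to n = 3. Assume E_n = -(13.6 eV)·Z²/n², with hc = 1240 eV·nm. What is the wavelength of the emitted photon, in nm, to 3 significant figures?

26.5 nm

For Z = 6 the level energies scale as Z², so the effective Rydberg energy is 13.6 × 36 = 489.6 eV.
ΔE = 489.6 × (1/3² − 1/8²) = 489.6 × 0.09549 = 46.75 eV.
λ = hc/ΔE = 1240 / 46.75 = 26.5 nm.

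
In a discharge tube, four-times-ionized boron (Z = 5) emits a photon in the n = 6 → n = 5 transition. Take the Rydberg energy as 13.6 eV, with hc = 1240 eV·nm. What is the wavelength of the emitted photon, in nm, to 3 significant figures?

For Z = 5 the level energies scale as Z², so the effective Rydberg energy is 13.6 × 25 = 340.0 eV.
ΔE = 340.0 × (1/5² − 1/6²) = 340.0 × 0.01222 = 4.156 eV.
λ = hc/ΔE = 1240 / 4.156 = 298 nm.

298 nm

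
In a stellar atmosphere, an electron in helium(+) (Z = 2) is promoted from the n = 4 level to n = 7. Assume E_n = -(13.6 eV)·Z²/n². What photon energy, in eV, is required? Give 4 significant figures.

2.290 eV

The Bohr energies scale as Z², so for Z = 2: E_n = −54.40/n² eV.
E_7 = −54.40/49 = −1.110 eV and E_4 = −54.40/16 = −3.400 eV.
The photon energy is |E_7 − E_4| = 2.290 eV.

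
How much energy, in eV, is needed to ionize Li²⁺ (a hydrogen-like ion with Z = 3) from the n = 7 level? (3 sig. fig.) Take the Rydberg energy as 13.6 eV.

E_n = −13.6 Z²/n² = −122.4/n² eV for Z = 3.
E_7 = −122.4/49 = −2.50 eV, so ionization (to E = 0) requires 2.50 eV.

2.50 eV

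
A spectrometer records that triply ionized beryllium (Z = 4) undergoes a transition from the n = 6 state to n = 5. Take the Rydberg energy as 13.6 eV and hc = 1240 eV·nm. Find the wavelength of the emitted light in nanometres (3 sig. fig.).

466 nm

For Z = 4 the level energies scale as Z², so the effective Rydberg energy is 13.6 × 16 = 217.6 eV.
ΔE = 217.6 × (1/5² − 1/6²) = 217.6 × 0.01222 = 2.660 eV.
λ = hc/ΔE = 1240 / 2.660 = 466 nm.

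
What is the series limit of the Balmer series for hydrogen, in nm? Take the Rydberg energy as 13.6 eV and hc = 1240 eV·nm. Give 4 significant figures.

364.7 nm

The Balmer series has lower level n_f = 2; the series limit corresponds to n_i → ∞.
ΔE_max = 13.6 × 1 / 2² = 3.400 eV.
λ_min = 1240 / 3.400 = 364.7 nm.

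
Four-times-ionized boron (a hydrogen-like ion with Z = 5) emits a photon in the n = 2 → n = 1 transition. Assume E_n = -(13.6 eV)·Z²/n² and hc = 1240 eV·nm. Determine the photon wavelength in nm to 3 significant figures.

4.86 nm

For Z = 5 the level energies scale as Z², so the effective Rydberg energy is 13.6 × 25 = 340.0 eV.
ΔE = 340.0 × (1/1² − 1/2²) = 340.0 × 0.7500 = 255.0 eV.
λ = hc/ΔE = 1240 / 255.0 = 4.86 nm.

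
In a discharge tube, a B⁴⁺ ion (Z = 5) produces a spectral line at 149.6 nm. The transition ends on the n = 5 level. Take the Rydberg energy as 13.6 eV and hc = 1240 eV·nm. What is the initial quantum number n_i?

The photon energy is ΔE = hc/λ = 1240 / 149.6 = 8.289 eV.
With Z = 5, ΔE = 340.0 × (1/n_f² − 1/n_i²), so 1/n_f² − 1/n_i² = 0.02438.
With n_f = 5: 1/n_i² = 1/25 − 0.02438 = 0.01562, so n_i ≈ 8.00.

n_i = 8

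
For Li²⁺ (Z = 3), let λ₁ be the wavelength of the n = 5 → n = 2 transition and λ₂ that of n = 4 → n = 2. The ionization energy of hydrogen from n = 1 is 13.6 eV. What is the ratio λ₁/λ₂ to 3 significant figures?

0.893

λ ∝ 1/ΔE ∝ 1/(1/n_f² − 1/n_i²), and the Z² and hc factors cancel in the ratio.
λ₁/λ₂ = (1/2² − 1/4²)/(1/2² − 1/5²) = 0.1875/0.2100 = 0.893.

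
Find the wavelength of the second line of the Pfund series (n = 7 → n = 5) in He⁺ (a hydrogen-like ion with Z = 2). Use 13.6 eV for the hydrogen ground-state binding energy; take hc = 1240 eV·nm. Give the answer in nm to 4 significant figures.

The Pfund series terminates on n_f = 5; the second line has n_i = 5+2 = 7.
ΔE = 54.40 × (1/5² − 1/7²) = 1.066 eV.
λ = 1240 / 1.066 = 1163 nm.

1163 nm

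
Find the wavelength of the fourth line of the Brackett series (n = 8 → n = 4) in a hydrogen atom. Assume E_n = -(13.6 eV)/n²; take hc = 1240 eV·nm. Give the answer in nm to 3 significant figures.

1950 nm

The Brackett series terminates on n_f = 4; the fourth line has n_i = 4+4 = 8.
ΔE = 13.60 × (1/4² − 1/8²) = 0.6375 eV.
λ = 1240 / 0.6375 = 1950 nm.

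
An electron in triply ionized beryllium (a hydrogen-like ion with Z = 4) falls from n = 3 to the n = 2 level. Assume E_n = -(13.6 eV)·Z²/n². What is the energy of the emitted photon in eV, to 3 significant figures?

The Bohr energies scale as Z², so for Z = 4: E_n = −217.6/n² eV.
E_3 = −217.6/9 = −24.18 eV and E_2 = −217.6/4 = −54.40 eV.
The photon energy is |E_3 − E_2| = 30.2 eV.

30.2 eV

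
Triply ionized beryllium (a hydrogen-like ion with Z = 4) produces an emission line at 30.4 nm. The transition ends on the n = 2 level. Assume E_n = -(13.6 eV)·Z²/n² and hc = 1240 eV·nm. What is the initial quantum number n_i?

n_i = 4

The photon energy is ΔE = hc/λ = 1240 / 30.4 = 40.79 eV.
With Z = 4, ΔE = 217.6 × (1/n_f² − 1/n_i²), so 1/n_f² − 1/n_i² = 0.1875.
With n_f = 2: 1/n_i² = 1/4 − 0.1875 = 0.06255, so n_i ≈ 4.00.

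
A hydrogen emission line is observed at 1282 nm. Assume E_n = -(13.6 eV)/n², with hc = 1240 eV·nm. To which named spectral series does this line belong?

Paschen

ΔE = 1240/1282 = 0.9672 eV.
This matches 13.6 × (1/3² − 1/5²), so n_f = 3: the Paschen series.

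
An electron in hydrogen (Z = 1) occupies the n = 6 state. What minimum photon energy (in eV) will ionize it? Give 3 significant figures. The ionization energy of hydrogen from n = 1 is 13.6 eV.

E_6 = −13.60/36 = −0.378 eV, so ionization (to E = 0) requires 0.378 eV.

0.378 eV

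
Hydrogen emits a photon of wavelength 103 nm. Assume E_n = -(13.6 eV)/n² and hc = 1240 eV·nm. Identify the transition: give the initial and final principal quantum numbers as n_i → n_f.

The photon energy is ΔE = hc/λ = 1240 / 103 = 12.04 eV.
With Z = 1, ΔE = 13.60 × (1/n_f² − 1/n_i²), so 1/n_f² − 1/n_i² = 0.8852.
Trying n_f = 1 gives 1/n_i² = 0.1148, i.e. n_i ≈ 3; this pair matches.

n_i = 3, n_f = 1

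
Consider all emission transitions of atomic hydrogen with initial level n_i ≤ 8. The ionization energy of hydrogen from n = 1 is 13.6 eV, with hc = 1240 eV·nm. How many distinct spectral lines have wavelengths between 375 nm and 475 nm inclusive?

4

Enumerate all n_i → n_f pairs with 1 ≤ n_f < n_i ≤ 8 and compute λ = 1240 / [13.6·1·(1/n_f² − 1/n_i²)].
Lines falling in [375, 475] nm: 8→2 (389.0 nm), 7→2 (397.1 nm), 6→2 (410.3 nm), 5→2 (434.2 nm).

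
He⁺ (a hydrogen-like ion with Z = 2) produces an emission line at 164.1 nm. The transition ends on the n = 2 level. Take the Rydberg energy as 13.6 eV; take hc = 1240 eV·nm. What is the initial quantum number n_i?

n_i = 3

The photon energy is ΔE = hc/λ = 1240 / 164.1 = 7.556 eV.
With Z = 2, ΔE = 54.40 × (1/n_f² − 1/n_i²), so 1/n_f² − 1/n_i² = 0.1389.
With n_f = 2: 1/n_i² = 1/4 − 0.1389 = 0.1111, so n_i ≈ 3.00.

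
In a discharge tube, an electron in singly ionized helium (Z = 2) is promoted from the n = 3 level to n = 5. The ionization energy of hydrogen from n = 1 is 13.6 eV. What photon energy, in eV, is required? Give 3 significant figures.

The Bohr energies scale as Z², so for Z = 2: E_n = −54.40/n² eV.
E_5 = −54.40/25 = −2.176 eV and E_3 = −54.40/9 = −6.044 eV.
The photon energy is |E_5 − E_3| = 3.87 eV.

3.87 eV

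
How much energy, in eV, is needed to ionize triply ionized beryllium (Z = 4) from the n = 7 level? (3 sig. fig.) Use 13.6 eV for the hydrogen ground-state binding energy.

E_n = −13.6 Z²/n² = −217.6/n² eV for Z = 4.
E_7 = −217.6/49 = −4.44 eV, so ionization (to E = 0) requires 4.44 eV.

4.44 eV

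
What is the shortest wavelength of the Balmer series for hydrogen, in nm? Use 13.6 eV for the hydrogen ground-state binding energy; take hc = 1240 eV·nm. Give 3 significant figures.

365 nm

The Balmer series has lower level n_f = 2; the series limit corresponds to n_i → ∞.
ΔE_max = 13.6 × 1 / 2² = 3.400 eV.
λ_min = 1240 / 3.400 = 365 nm.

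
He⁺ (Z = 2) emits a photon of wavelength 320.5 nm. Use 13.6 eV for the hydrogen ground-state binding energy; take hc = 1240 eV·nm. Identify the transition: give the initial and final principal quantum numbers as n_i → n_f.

n_i = 5, n_f = 3

The photon energy is ΔE = hc/λ = 1240 / 320.5 = 3.869 eV.
With Z = 2, ΔE = 54.40 × (1/n_f² − 1/n_i²), so 1/n_f² − 1/n_i² = 0.07112.
Trying n_f = 3 gives 1/n_i² = 0.03999, i.e. n_i ≈ 5; this pair matches.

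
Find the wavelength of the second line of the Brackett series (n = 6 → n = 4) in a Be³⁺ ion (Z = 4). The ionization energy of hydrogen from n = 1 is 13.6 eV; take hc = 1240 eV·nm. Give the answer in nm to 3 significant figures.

The Brackett series terminates on n_f = 4; the second line has n_i = 4+2 = 6.
ΔE = 217.6 × (1/4² − 1/6²) = 7.556 eV.
λ = 1240 / 7.556 = 164 nm.

164 nm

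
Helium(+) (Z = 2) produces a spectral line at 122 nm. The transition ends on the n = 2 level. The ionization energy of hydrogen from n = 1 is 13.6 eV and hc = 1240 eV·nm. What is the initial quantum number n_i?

The photon energy is ΔE = hc/λ = 1240 / 122 = 10.16 eV.
With Z = 2, ΔE = 54.40 × (1/n_f² − 1/n_i²), so 1/n_f² − 1/n_i² = 0.1868.
With n_f = 2: 1/n_i² = 1/4 − 0.1868 = 0.06316, so n_i ≈ 3.98.

n_i = 4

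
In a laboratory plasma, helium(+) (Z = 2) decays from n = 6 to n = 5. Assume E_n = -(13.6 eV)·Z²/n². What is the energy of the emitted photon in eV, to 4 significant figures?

The Bohr energies scale as Z², so for Z = 2: E_n = −54.40/n² eV.
E_6 = −54.40/36 = −1.511 eV and E_5 = −54.40/25 = −2.176 eV.
The photon energy is |E_6 − E_5| = 0.6649 eV.

0.6649 eV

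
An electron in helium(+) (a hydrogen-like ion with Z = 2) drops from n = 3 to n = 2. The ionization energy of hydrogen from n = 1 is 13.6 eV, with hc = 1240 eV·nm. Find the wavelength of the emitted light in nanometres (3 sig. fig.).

For Z = 2 the level energies scale as Z², so the effective Rydberg energy is 13.6 × 4 = 54.40 eV.
ΔE = 54.40 × (1/2² − 1/3²) = 54.40 × 0.1389 = 7.556 eV.
λ = hc/ΔE = 1240 / 7.556 = 164 nm.

164 nm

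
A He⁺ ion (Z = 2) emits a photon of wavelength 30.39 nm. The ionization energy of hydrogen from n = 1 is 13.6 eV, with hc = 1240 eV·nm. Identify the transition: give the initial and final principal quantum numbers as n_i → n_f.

The photon energy is ΔE = hc/λ = 1240 / 30.39 = 40.80 eV.
With Z = 2, ΔE = 54.40 × (1/n_f² − 1/n_i²), so 1/n_f² − 1/n_i² = 0.7501.
Trying n_f = 1 gives 1/n_i² = 0.2499, i.e. n_i ≈ 2; this pair matches.

n_i = 2, n_f = 1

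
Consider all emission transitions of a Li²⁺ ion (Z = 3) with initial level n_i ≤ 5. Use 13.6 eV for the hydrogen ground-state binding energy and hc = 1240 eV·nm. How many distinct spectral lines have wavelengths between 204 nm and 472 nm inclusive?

2

Enumerate all n_i → n_f pairs with 1 ≤ n_f < n_i ≤ 5 and compute λ = 1240 / [13.6·9·(1/n_f² − 1/n_i²)].
Lines falling in [204, 472] nm: 4→3 (208.4 nm), 5→4 (450.3 nm).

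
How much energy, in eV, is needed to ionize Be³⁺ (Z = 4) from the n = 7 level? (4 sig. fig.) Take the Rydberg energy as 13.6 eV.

4.441 eV

E_n = −13.6 Z²/n² = −217.6/n² eV for Z = 4.
E_7 = −217.6/49 = −4.441 eV, so ionization (to E = 0) requires 4.441 eV.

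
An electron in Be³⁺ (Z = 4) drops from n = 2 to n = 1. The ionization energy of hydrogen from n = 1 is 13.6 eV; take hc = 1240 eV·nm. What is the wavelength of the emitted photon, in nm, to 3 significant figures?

For Z = 4 the level energies scale as Z², so the effective Rydberg energy is 13.6 × 16 = 217.6 eV.
ΔE = 217.6 × (1/1² − 1/2²) = 217.6 × 0.7500 = 163.2 eV.
λ = hc/ΔE = 1240 / 163.2 = 7.60 nm.

7.60 nm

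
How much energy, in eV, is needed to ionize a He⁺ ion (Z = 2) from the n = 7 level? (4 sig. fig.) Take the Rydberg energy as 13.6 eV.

1.110 eV

E_n = −13.6 Z²/n² = −54.40/n² eV for Z = 2.
E_7 = −54.40/49 = −1.110 eV, so ionization (to E = 0) requires 1.110 eV.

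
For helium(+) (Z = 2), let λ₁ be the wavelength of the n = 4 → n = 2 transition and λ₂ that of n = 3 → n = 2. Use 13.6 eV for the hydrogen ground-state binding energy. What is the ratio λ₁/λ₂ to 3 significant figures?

λ ∝ 1/ΔE ∝ 1/(1/n_f² − 1/n_i²), and the Z² and hc factors cancel in the ratio.
λ₁/λ₂ = (1/2² − 1/3²)/(1/2² − 1/4²) = 0.1389/0.1875 = 0.741.

0.741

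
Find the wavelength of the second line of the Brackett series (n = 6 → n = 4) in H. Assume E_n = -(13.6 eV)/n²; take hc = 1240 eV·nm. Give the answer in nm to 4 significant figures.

The Brackett series terminates on n_f = 4; the second line has n_i = 4+2 = 6.
ΔE = 13.60 × (1/4² − 1/6²) = 0.4722 eV.
λ = 1240 / 0.4722 = 2626 nm.

2626 nm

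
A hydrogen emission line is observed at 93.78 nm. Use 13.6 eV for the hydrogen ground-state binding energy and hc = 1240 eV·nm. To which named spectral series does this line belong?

ΔE = 1240/93.78 = 13.22 eV.
This matches 13.6 × (1/1² − 1/6²), so n_f = 1: the Lyman series.

Lyman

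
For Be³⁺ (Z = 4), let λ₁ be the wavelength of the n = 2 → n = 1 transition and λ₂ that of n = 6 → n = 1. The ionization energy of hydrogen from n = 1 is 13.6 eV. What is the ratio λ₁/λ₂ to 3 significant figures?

1.30

λ ∝ 1/ΔE ∝ 1/(1/n_f² − 1/n_i²), and the Z² and hc factors cancel in the ratio.
λ₁/λ₂ = (1/1² − 1/6²)/(1/1² − 1/2²) = 0.9722/0.7500 = 1.30.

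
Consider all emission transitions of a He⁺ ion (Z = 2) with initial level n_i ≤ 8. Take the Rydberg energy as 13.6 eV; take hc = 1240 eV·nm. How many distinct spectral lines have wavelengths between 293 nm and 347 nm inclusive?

Enumerate all n_i → n_f pairs with 1 ≤ n_f < n_i ≤ 8 and compute λ = 1240 / [13.6·4·(1/n_f² − 1/n_i²)].
Lines falling in [293, 347] nm: 5→3 (320.5 nm).

1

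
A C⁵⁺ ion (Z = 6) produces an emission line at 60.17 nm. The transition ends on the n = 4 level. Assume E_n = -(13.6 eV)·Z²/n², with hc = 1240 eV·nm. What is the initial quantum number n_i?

The photon energy is ΔE = hc/λ = 1240 / 60.17 = 20.61 eV.
With Z = 6, ΔE = 489.6 × (1/n_f² − 1/n_i²), so 1/n_f² − 1/n_i² = 0.04209.
With n_f = 4: 1/n_i² = 1/16 − 0.04209 = 0.02041, so n_i ≈ 7.00.

n_i = 7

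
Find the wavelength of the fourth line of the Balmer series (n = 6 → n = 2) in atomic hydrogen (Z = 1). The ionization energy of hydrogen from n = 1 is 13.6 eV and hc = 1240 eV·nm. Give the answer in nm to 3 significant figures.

The Balmer series terminates on n_f = 2; the fourth line has n_i = 2+4 = 6.
ΔE = 13.60 × (1/2² − 1/6²) = 3.022 eV.
λ = 1240 / 3.022 = 410 nm.

410 nm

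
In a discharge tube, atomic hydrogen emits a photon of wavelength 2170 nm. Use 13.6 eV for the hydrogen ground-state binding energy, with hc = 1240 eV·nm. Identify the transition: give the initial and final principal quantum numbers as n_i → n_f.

n_i = 7, n_f = 4

The photon energy is ΔE = hc/λ = 1240 / 2170 = 0.5714 eV.
With Z = 1, ΔE = 13.60 × (1/n_f² − 1/n_i²), so 1/n_f² − 1/n_i² = 0.04202.
Trying n_f = 4 gives 1/n_i² = 0.02048, i.e. n_i ≈ 7; this pair matches.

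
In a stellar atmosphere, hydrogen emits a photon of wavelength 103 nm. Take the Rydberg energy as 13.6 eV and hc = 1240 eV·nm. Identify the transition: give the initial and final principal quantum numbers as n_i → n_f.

The photon energy is ΔE = hc/λ = 1240 / 103 = 12.04 eV.
With Z = 1, ΔE = 13.60 × (1/n_f² − 1/n_i²), so 1/n_f² − 1/n_i² = 0.8852.
Trying n_f = 1 gives 1/n_i² = 0.1148, i.e. n_i ≈ 3; this pair matches.

n_i = 3, n_f = 1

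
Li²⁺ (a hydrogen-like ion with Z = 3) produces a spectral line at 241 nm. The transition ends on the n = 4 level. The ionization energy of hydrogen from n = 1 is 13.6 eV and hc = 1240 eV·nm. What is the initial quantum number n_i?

The photon energy is ΔE = hc/λ = 1240 / 241 = 5.145 eV.
With Z = 3, ΔE = 122.4 × (1/n_f² − 1/n_i²), so 1/n_f² − 1/n_i² = 0.04204.
With n_f = 4: 1/n_i² = 1/16 − 0.04204 = 0.02046, so n_i ≈ 6.99.

n_i = 7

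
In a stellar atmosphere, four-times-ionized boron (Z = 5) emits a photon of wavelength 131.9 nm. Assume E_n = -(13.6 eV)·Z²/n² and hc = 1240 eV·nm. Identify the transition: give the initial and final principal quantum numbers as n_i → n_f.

The photon energy is ΔE = hc/λ = 1240 / 131.9 = 9.401 eV.
With Z = 5, ΔE = 340.0 × (1/n_f² − 1/n_i²), so 1/n_f² − 1/n_i² = 0.02765.
Trying n_f = 5 gives 1/n_i² = 0.01235, i.e. n_i ≈ 9; this pair matches.

n_i = 9, n_f = 5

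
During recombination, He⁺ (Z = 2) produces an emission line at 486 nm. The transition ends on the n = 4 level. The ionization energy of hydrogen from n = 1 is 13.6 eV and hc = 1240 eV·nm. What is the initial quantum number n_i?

The photon energy is ΔE = hc/λ = 1240 / 486 = 2.551 eV.
With Z = 2, ΔE = 54.40 × (1/n_f² − 1/n_i²), so 1/n_f² − 1/n_i² = 0.04690.
With n_f = 4: 1/n_i² = 1/16 − 0.04690 = 0.01560, so n_i ≈ 8.01.

n_i = 8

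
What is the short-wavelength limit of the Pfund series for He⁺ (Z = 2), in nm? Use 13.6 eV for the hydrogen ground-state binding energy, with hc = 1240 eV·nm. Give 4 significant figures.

569.9 nm

The Pfund series has lower level n_f = 5; the series limit corresponds to n_i → ∞.
ΔE_max = 13.6 × 4 / 5² = 2.176 eV.
λ_min = 1240 / 2.176 = 569.9 nm.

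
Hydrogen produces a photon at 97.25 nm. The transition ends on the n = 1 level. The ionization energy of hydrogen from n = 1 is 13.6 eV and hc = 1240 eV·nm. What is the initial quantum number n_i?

The photon energy is ΔE = hc/λ = 1240 / 97.25 = 12.75 eV.
With Z = 1, ΔE = 13.60 × (1/n_f² − 1/n_i²), so 1/n_f² − 1/n_i² = 0.9375.
With n_f = 1: 1/n_i² = 1/1 − 0.9375 = 0.06245, so n_i ≈ 4.00.

n_i = 4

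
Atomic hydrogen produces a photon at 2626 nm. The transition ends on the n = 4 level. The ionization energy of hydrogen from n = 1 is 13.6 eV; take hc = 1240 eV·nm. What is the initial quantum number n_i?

n_i = 6

The photon energy is ΔE = hc/λ = 1240 / 2626 = 0.4722 eV.
With Z = 1, ΔE = 13.60 × (1/n_f² − 1/n_i²), so 1/n_f² − 1/n_i² = 0.03472.
With n_f = 4: 1/n_i² = 1/16 − 0.03472 = 0.02778, so n_i ≈ 6.00.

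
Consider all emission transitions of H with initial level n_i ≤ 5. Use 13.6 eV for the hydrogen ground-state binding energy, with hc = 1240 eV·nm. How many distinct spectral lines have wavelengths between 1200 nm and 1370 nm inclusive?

Enumerate all n_i → n_f pairs with 1 ≤ n_f < n_i ≤ 5 and compute λ = 1240 / [13.6·1·(1/n_f² − 1/n_i²)].
Lines falling in [1200, 1370] nm: 5→3 (1282 nm).

1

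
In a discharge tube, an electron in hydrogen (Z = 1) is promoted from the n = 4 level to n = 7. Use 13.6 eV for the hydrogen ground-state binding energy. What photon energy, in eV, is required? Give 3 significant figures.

0.572 eV

E_7 = −13.60/49 = −0.2776 eV and E_4 = −13.60/16 = −0.8500 eV.
The photon energy is |E_7 − E_4| = 0.572 eV.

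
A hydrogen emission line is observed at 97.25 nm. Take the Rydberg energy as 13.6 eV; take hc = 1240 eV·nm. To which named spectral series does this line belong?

Lyman

ΔE = 1240/97.25 = 12.75 eV.
This matches 13.6 × (1/1² − 1/4²), so n_f = 1: the Lyman series.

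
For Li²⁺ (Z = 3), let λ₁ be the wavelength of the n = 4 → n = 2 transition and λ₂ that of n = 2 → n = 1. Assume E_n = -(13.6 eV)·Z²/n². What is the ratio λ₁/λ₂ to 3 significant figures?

4.00

λ ∝ 1/ΔE ∝ 1/(1/n_f² − 1/n_i²), and the Z² and hc factors cancel in the ratio.
λ₁/λ₂ = (1/1² − 1/2²)/(1/2² − 1/4²) = 0.7500/0.1875 = 4.00.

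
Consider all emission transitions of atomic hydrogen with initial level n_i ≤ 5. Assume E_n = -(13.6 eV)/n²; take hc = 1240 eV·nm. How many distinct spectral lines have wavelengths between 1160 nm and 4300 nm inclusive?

3

Enumerate all n_i → n_f pairs with 1 ≤ n_f < n_i ≤ 5 and compute λ = 1240 / [13.6·1·(1/n_f² − 1/n_i²)].
Lines falling in [1160, 4300] nm: 5→3 (1282 nm), 4→3 (1876 nm), 5→4 (4052 nm).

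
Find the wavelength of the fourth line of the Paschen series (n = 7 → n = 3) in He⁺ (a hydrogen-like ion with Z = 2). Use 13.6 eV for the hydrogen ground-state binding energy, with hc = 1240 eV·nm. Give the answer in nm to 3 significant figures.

251 nm

The Paschen series terminates on n_f = 3; the fourth line has n_i = 3+4 = 7.
ΔE = 54.40 × (1/3² − 1/7²) = 4.934 eV.
λ = 1240 / 4.934 = 251 nm.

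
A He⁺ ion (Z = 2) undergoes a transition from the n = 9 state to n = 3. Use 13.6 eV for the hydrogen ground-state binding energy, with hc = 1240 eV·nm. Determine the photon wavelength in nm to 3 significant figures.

For Z = 2 the level energies scale as Z², so the effective Rydberg energy is 13.6 × 4 = 54.40 eV.
ΔE = 54.40 × (1/3² − 1/9²) = 54.40 × 0.09877 = 5.373 eV.
λ = hc/ΔE = 1240 / 5.373 = 231 nm.

231 nm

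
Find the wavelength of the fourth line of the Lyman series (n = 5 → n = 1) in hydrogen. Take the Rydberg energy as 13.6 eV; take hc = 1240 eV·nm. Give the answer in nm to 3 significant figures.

95.0 nm

The Lyman series terminates on n_f = 1; the fourth line has n_i = 1+4 = 5.
ΔE = 13.60 × (1/1² − 1/5²) = 13.06 eV.
λ = 1240 / 13.06 = 95.0 nm.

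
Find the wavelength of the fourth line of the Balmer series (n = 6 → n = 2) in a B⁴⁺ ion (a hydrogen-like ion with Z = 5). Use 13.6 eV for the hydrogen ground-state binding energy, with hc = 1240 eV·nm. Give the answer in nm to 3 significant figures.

The Balmer series terminates on n_f = 2; the fourth line has n_i = 2+4 = 6.
ΔE = 340.0 × (1/2² − 1/6²) = 75.56 eV.
λ = 1240 / 75.56 = 16.4 nm.

16.4 nm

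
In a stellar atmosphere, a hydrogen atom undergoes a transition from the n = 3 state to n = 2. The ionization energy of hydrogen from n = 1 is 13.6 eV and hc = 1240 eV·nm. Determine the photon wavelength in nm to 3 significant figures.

ΔE = 13.60 × (1/2² − 1/3²) = 13.60 × 0.1389 = 1.889 eV.
λ = hc/ΔE = 1240 / 1.889 = 656 nm.

656 nm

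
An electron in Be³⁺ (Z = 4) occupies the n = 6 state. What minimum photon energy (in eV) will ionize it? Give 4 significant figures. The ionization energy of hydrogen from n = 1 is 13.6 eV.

6.044 eV

E_n = −13.6 Z²/n² = −217.6/n² eV for Z = 4.
E_6 = −217.6/36 = −6.044 eV, so ionization (to E = 0) requires 6.044 eV.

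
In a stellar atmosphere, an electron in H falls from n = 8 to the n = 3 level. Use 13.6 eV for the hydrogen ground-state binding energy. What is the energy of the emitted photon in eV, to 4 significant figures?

1.299 eV

E_8 = −13.60/64 = −0.2125 eV and E_3 = −13.60/9 = −1.511 eV.
The photon energy is |E_8 − E_3| = 1.299 eV.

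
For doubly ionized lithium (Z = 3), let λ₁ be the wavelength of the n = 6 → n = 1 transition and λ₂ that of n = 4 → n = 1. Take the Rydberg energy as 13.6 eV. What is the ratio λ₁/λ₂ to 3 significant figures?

0.964

λ ∝ 1/ΔE ∝ 1/(1/n_f² − 1/n_i²), and the Z² and hc factors cancel in the ratio.
λ₁/λ₂ = (1/1² − 1/4²)/(1/1² − 1/6²) = 0.9375/0.9722 = 0.964.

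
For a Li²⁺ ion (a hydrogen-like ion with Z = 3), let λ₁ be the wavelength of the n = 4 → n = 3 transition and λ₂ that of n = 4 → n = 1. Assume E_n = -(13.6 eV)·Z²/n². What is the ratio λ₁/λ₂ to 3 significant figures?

λ ∝ 1/ΔE ∝ 1/(1/n_f² − 1/n_i²), and the Z² and hc factors cancel in the ratio.
λ₁/λ₂ = (1/1² − 1/4²)/(1/3² − 1/4²) = 0.9375/0.04861 = 19.3.

19.3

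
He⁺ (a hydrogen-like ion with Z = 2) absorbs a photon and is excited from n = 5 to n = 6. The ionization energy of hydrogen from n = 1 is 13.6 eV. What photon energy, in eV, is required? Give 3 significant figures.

0.665 eV

The Bohr energies scale as Z², so for Z = 2: E_n = −54.40/n² eV.
E_6 = −54.40/36 = −1.511 eV and E_5 = −54.40/25 = −2.176 eV.
The photon energy is |E_6 − E_5| = 0.665 eV.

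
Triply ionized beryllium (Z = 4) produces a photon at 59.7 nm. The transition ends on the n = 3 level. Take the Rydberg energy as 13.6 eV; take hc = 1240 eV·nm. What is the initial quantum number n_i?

The photon energy is ΔE = hc/λ = 1240 / 59.7 = 20.77 eV.
With Z = 4, ΔE = 217.6 × (1/n_f² − 1/n_i²), so 1/n_f² − 1/n_i² = 0.09545.
With n_f = 3: 1/n_i² = 1/9 − 0.09545 = 0.01566, so n_i ≈ 7.99.

n_i = 8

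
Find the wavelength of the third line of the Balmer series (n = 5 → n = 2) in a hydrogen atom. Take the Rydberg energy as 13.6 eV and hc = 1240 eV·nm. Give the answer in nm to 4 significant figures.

434.2 nm

The Balmer series terminates on n_f = 2; the third line has n_i = 2+3 = 5.
ΔE = 13.60 × (1/2² − 1/5²) = 2.856 eV.
λ = 1240 / 2.856 = 434.2 nm.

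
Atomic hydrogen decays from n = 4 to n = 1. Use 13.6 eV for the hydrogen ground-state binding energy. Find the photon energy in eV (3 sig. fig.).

12.8 eV

E_4 = −13.60/16 = −0.8500 eV and E_1 = −13.60/1 = −13.60 eV.
The photon energy is |E_4 − E_1| = 12.8 eV.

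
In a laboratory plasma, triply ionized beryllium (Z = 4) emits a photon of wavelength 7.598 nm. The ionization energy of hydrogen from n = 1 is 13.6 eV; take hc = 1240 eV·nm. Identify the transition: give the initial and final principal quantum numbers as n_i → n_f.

n_i = 2, n_f = 1

The photon energy is ΔE = hc/λ = 1240 / 7.598 = 163.2 eV.
With Z = 4, ΔE = 217.6 × (1/n_f² − 1/n_i²), so 1/n_f² − 1/n_i² = 0.7500.
Trying n_f = 1 gives 1/n_i² = 0.2500, i.e. n_i ≈ 2; this pair matches.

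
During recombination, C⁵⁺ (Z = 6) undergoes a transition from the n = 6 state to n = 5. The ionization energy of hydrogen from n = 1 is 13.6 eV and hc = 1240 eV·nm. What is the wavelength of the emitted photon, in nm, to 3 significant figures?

207 nm

For Z = 6 the level energies scale as Z², so the effective Rydberg energy is 13.6 × 36 = 489.6 eV.
ΔE = 489.6 × (1/5² − 1/6²) = 489.6 × 0.01222 = 5.984 eV.
λ = hc/ΔE = 1240 / 5.984 = 207 nm.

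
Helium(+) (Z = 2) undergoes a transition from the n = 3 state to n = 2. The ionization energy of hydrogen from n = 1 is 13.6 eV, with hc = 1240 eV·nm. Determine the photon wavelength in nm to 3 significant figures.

164 nm

For Z = 2 the level energies scale as Z², so the effective Rydberg energy is 13.6 × 4 = 54.40 eV.
ΔE = 54.40 × (1/2² − 1/3²) = 54.40 × 0.1389 = 7.556 eV.
λ = hc/ΔE = 1240 / 7.556 = 164 nm.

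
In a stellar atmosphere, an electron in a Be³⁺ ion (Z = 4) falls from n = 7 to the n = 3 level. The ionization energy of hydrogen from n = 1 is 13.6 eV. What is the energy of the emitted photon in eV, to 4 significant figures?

The Bohr energies scale as Z², so for Z = 4: E_n = −217.6/n² eV.
E_7 = −217.6/49 = −4.441 eV and E_3 = −217.6/9 = −24.18 eV.
The photon energy is |E_7 − E_3| = 19.74 eV.

19.74 eV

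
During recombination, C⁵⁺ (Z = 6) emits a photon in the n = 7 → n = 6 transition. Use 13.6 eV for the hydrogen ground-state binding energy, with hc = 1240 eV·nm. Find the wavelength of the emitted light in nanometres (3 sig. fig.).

344 nm

For Z = 6 the level energies scale as Z², so the effective Rydberg energy is 13.6 × 36 = 489.6 eV.
ΔE = 489.6 × (1/6² − 1/7²) = 489.6 × 0.007370 = 3.608 eV.
λ = hc/ΔE = 1240 / 3.608 = 344 nm.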